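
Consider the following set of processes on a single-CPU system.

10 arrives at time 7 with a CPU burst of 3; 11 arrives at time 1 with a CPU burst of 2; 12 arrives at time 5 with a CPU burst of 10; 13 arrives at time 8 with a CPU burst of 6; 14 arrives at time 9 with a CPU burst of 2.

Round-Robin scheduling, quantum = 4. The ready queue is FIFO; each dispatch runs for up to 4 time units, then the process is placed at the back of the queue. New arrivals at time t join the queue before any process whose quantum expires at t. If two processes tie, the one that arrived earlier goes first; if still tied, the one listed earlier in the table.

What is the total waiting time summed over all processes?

Schedule: | idle 0-1 | 11 1-3 | idle 3-5 | 12 5-9 | 10 9-12 | 13 12-16 | 14 16-18 | 12 18-22 | 13 22-24 | 12 24-26 |
Completion: 10=12  11=3  12=26  13=24  14=18
Turnaround (C−A): 10=5  11=2  12=21  13=16  14=9
Waiting = turnaround − burst: 10=2, 11=0, 12=11, 13=10, 14=7
Total waiting = 2 + 0 + 11 + 10 + 7 = 30

30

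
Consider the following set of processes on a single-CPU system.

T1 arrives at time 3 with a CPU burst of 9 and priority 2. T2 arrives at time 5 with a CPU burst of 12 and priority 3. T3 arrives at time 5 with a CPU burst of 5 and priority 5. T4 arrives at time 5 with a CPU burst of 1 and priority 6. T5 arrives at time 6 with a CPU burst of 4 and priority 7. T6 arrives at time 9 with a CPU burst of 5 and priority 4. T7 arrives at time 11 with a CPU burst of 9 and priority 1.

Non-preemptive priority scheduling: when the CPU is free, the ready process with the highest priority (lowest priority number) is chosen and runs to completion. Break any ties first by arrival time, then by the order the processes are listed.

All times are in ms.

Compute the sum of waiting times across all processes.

Timeline: | idle 0-3 | T1 3-12 | T7 12-21 | T2 21-33 | T6 33-38 | T3 38-43 | T4 43-44 | T5 44-48 |
Completion: T1=12  T2=33  T3=43  T4=44  T5=48  T6=38  T7=21
Waiting = turnaround − burst: T1=0, T2=16, T3=33, T4=38, T5=38, T6=24, T7=1
Total waiting = 0 + 16 + 33 + 38 + 38 + 24 + 1 = 150

150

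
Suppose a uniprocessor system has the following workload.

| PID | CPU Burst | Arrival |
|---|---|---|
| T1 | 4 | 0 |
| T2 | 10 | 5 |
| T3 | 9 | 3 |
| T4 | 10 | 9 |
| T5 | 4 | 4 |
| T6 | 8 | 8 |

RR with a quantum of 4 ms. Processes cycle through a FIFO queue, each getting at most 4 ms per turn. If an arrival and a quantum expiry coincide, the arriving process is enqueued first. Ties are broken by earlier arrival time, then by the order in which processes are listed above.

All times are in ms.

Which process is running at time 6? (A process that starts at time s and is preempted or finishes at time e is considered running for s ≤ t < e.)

T3

Timeline: | T1 0-4 | T3 4-8 | T5 8-12 | T2 12-16 | T6 16-20 | T3 20-24 | T4 24-28 | T2 28-32 | T6 32-36 | T3 36-37 | T4 37-41 | T2 41-43 | T4 43-45 |
Completion: T1=4  T2=43  T3=37  T4=45  T5=12  T6=36
Turnaround (C−A): T1=4  T2=38  T3=34  T4=36  T5=8  T6=28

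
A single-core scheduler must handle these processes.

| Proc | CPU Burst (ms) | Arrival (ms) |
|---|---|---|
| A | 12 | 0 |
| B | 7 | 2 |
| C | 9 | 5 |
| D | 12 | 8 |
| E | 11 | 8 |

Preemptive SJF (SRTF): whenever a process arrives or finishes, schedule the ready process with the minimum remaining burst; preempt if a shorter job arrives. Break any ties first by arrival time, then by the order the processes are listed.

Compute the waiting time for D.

31

Schedule: | A 0-2 | B 2-9 | C 9-18 | A 18-28 | E 28-39 | D 39-51 |
Completion: A=28  B=9  C=18  D=51  E=39
Turnaround (C−A): A=28  B=7  C=13  D=43  E=31
Waiting(D) = turnaround − burst = 43 − 12 = 31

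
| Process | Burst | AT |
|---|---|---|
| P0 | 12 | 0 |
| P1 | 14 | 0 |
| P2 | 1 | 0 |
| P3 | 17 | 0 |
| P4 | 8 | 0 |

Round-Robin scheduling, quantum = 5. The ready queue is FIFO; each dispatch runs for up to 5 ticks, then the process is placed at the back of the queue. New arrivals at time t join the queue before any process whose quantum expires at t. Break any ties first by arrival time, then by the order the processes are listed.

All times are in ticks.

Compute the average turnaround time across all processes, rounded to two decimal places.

37.60

Schedule: | P0 0-5 | P1 5-10 | P2 10-11 | P3 11-16 | P4 16-21 | P0 21-26 | P1 26-31 | P3 31-36 | P4 36-39 | P0 39-41 | P1 41-45 | P3 45-52 |
Completion: P0=41  P1=45  P2=11  P3=52  P4=39
Turnaround times: P0=41, P1=45, P2=11, P3=52, P4=39
Average turnaround = (41+45+11+52+39) / 5 = 188/5 = 37.60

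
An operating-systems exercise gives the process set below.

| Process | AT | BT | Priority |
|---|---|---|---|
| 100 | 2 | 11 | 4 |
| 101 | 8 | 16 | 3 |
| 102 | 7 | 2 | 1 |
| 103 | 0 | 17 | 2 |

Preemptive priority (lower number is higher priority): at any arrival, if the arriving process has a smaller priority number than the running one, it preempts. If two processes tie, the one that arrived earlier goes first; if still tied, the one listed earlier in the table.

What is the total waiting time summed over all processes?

Gantt: | 103 0-7 | 102 7-9 | 103 9-19 | 101 19-35 | 100 35-46 |
Completion: 100=46  101=35  102=9  103=19
Turnaround (C−A): 100=44  101=27  102=2  103=19
Waiting = turnaround − burst: 100=33, 101=11, 102=0, 103=2
Total waiting = 33 + 11 + 0 + 2 = 46

46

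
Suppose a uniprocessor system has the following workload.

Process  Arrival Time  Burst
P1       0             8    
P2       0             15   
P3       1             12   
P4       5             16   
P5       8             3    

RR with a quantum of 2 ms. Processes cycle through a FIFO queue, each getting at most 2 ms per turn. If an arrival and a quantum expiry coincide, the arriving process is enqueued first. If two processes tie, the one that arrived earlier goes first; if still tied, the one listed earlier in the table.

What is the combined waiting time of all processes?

133

Timeline: | P1 0-2 | P2 2-4 | P3 4-6 | P1 6-8 | P2 8-10 | P4 10-12 | P3 12-14 | P5 14-16 | P1 16-18 | P2 18-20 | P4 20-22 | P3 22-24 | P5 24-25 | P1 25-27 | P2 27-29 | P4 29-31 | P3 31-33 | P2 33-35 | P4 35-37 | P3 37-39 | P2 39-41 | P4 41-43 | P3 43-45 | P2 45-47 | P4 47-49 | P2 49-50 | P4 50-54 |
Completion: P1=27  P2=50  P3=45  P4=54  P5=25
Waiting = turnaround − burst: P1=19, P2=35, P3=32, P4=33, P5=14
Total waiting = 19 + 35 + 32 + 33 + 14 = 133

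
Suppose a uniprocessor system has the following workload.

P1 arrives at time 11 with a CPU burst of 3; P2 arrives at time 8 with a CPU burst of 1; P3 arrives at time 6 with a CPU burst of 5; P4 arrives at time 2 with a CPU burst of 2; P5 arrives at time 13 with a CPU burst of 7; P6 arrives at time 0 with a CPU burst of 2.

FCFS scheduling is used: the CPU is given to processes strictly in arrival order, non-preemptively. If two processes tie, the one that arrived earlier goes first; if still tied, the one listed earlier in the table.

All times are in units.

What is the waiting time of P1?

1

Schedule: | P6 0-2 | P4 2-4 | idle 4-6 | P3 6-11 | P2 11-12 | P1 12-15 | P5 15-22 |
Completion: P1=15  P2=12  P3=11  P4=4  P5=22  P6=2
Waiting(P1) = turnaround − burst = 4 − 3 = 1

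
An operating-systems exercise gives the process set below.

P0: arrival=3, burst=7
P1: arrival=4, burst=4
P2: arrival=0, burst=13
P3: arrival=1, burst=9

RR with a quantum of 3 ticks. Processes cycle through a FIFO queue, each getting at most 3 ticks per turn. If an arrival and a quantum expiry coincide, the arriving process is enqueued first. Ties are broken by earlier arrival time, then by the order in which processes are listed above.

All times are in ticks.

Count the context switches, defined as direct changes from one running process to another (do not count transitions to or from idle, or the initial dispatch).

Schedule: | P2 0-3 | P3 3-6 | P0 6-9 | P2 9-12 | P1 12-15 | P3 15-18 | P0 18-21 | P2 21-24 | P1 24-25 | P3 25-28 | P0 28-29 | P2 29-33 |
Completion: P0=29  P1=25  P2=33  P3=28

11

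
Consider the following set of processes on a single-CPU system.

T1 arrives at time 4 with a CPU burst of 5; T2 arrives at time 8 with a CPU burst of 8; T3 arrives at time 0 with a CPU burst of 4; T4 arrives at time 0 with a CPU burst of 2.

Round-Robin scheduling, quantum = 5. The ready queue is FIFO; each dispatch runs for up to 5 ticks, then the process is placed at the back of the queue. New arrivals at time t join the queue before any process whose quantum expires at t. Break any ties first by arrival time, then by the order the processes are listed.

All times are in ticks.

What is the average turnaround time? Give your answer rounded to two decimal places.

Schedule: | T3 0-4 | T4 4-6 | T1 6-11 | T2 11-19 |
Completion: T1=11  T2=19  T3=4  T4=6
Turnaround (C−A): T1=7  T2=11  T3=4  T4=6
Turnaround times: T1=7, T2=11, T3=4, T4=6
Average turnaround = (7+11+4+6) / 4 = 28/4 = 7.00

7.00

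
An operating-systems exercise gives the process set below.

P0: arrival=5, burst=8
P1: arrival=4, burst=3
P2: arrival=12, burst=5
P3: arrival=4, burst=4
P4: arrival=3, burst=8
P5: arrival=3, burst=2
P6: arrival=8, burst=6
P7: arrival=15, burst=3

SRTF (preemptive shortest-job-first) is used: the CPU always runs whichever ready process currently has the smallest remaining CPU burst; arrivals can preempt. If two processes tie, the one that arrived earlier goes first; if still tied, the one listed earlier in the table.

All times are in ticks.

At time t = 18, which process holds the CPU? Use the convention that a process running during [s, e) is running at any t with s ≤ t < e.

P7

Timeline: | idle 0-3 | P5 3-5 | P1 5-8 | P3 8-12 | P2 12-17 | P7 17-20 | P6 20-26 | P4 26-34 | P0 34-42 |
Completion: P0=42  P1=8  P2=17  P3=12  P4=34  P5=5  P6=26  P7=20
Turnaround (C−A): P0=37  P1=4  P2=5  P3=8  P4=31  P5=2  P6=18  P7=5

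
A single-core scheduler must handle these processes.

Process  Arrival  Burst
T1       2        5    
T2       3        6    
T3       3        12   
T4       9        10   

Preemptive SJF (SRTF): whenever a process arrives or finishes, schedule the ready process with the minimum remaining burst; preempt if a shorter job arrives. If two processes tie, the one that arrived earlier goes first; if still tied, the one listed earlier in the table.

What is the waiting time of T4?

Timeline: | idle 0-2 | T1 2-7 | T2 7-13 | T4 13-23 | T3 23-35 |
Completion: T1=7  T2=13  T3=35  T4=23
Turnaround (C−A): T1=5  T2=10  T3=32  T4=14
Waiting(T4) = turnaround − burst = 14 − 10 = 4

4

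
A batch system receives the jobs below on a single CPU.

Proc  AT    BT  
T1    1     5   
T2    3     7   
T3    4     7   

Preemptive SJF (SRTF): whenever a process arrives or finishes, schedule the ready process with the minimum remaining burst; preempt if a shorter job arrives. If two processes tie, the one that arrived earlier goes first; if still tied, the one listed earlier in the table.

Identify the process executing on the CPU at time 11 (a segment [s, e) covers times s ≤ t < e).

Gantt: | idle 0-1 | T1 1-6 | T2 6-13 | T3 13-20 |
Completion: T1=6  T2=13  T3=20

T2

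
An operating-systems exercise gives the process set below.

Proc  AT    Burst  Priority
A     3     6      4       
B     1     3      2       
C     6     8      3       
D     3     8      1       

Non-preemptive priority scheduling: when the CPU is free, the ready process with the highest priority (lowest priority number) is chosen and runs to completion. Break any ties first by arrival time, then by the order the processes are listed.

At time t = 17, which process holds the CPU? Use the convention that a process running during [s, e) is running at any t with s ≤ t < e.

Schedule: | idle 0-1 | B 1-4 | D 4-12 | C 12-20 | A 20-26 |
Completion: A=26  B=4  C=20  D=12

C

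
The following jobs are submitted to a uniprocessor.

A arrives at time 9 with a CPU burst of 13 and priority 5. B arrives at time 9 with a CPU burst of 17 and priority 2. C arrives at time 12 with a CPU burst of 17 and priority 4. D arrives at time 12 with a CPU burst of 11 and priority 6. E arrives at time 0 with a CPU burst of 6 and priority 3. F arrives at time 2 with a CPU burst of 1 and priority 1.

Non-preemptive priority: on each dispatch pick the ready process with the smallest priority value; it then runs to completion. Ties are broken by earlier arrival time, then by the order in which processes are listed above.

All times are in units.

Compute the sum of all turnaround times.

161

Gantt: | E 0-6 | F 6-7 | idle 7-9 | B 9-26 | C 26-43 | A 43-56 | D 56-67 |
Completion: A=56  B=26  C=43  D=67  E=6  F=7
Turnaround (C−A): A=47  B=17  C=31  D=55  E=6  F=5
Turnaround = completion − arrival: A=47, B=17, C=31, D=55, E=6, F=5
Total turnaround = 47 + 17 + 31 + 55 + 6 + 5 = 161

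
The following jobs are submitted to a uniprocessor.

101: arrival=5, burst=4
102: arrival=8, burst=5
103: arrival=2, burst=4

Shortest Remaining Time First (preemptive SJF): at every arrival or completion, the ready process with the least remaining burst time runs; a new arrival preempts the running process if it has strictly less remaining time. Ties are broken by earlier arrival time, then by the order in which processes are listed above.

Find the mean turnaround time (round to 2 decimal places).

Gantt: | idle 0-2 | 103 2-6 | 101 6-10 | 102 10-15 |
Completion: 101=10  102=15  103=6
Turnaround (C−A): 101=5  102=7  103=4
Turnaround times: 101=5, 102=7, 103=4
Average turnaround = (5+7+4) / 3 = 16/3 = 5.33

5.33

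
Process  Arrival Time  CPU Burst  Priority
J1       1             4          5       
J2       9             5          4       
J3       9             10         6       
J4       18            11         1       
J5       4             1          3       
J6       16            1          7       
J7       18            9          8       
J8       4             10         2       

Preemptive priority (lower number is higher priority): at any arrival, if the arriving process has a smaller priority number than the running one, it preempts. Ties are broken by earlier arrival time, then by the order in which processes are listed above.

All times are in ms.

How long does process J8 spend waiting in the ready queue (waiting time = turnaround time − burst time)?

0

Timeline: | idle 0-1 | J1 1-4 | J8 4-14 | J5 14-15 | J2 15-18 | J4 18-29 | J2 29-31 | J1 31-32 | J3 32-42 | J6 42-43 | J7 43-52 |
Completion: J1=32  J2=31  J3=42  J4=29  J5=15  J6=43  J7=52  J8=14
Waiting(J8) = turnaround − burst = 10 − 10 = 0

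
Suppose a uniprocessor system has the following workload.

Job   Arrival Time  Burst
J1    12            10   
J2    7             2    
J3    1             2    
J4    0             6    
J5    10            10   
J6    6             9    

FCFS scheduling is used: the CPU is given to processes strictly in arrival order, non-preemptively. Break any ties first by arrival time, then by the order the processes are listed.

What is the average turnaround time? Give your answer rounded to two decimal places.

Gantt: | J4 0-6 | J3 6-8 | J6 8-17 | J2 17-19 | J5 19-29 | J1 29-39 |
Completion: J1=39  J2=19  J3=8  J4=6  J5=29  J6=17
Turnaround (C−A): J1=27  J2=12  J3=7  J4=6  J5=19  J6=11
Turnaround times: J1=27, J2=12, J3=7, J4=6, J5=19, J6=11
Average turnaround = (27+12+7+6+19+11) / 6 = 82/6 = 13.67

13.67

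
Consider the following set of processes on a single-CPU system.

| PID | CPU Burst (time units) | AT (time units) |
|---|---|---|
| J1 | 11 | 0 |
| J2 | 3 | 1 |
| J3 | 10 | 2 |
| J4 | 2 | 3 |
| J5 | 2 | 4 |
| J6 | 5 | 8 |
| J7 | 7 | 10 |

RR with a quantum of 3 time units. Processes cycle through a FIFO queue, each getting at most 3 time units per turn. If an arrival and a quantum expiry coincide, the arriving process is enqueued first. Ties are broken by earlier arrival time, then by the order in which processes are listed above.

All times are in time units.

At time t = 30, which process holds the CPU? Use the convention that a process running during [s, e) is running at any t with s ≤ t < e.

J3

Timeline: | J1 0-3 | J2 3-6 | J3 6-9 | J4 9-11 | J1 11-14 | J5 14-16 | J6 16-19 | J3 19-22 | J7 22-25 | J1 25-28 | J6 28-30 | J3 30-33 | J7 33-36 | J1 36-38 | J3 38-39 | J7 39-40 |
Completion: J1=38  J2=6  J3=39  J4=11  J5=16  J6=30  J7=40
Turnaround (C−A): J1=38  J2=5  J3=37  J4=8  J5=12  J6=22  J7=30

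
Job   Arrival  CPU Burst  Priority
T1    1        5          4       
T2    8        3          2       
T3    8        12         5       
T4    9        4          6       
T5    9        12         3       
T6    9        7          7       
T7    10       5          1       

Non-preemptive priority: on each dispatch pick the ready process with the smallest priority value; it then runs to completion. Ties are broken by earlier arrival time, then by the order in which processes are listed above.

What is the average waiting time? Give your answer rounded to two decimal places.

Timeline: | idle 0-1 | T1 1-6 | idle 6-8 | T2 8-11 | T7 11-16 | T5 16-28 | T3 28-40 | T4 40-44 | T6 44-51 |
Completion: T1=6  T2=11  T3=40  T4=44  T5=28  T6=51  T7=16
Turnaround (C−A): T1=5  T2=3  T3=32  T4=35  T5=19  T6=42  T7=6
Waiting times: T1=0, T2=0, T3=20, T4=31, T5=7, T6=35, T7=1
Average waiting = (0+0+20+31+7+35+1) / 7 = 94/7 = 13.43

13.43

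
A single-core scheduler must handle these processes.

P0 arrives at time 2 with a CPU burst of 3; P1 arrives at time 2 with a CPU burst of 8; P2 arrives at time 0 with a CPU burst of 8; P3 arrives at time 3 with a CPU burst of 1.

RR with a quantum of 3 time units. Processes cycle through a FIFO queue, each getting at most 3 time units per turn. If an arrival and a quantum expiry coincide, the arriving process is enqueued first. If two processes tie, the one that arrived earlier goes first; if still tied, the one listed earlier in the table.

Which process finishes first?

Timeline: | P2 0-3 | P0 3-6 | P1 6-9 | P3 9-10 | P2 10-13 | P1 13-16 | P2 16-18 | P1 18-20 |
Completion: P0=6  P1=20  P2=18  P3=10
Finish order: P0 → P3 → P2 → P1

P0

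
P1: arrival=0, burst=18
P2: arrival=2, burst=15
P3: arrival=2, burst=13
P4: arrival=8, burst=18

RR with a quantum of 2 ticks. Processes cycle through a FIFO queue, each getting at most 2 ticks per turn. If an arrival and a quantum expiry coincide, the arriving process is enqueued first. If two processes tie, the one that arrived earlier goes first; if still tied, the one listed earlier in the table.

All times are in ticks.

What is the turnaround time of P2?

54

Schedule: | P1 0-2 | P2 2-4 | P3 4-6 | P1 6-8 | P2 8-10 | P3 10-12 | P4 12-14 | P1 14-16 | P2 16-18 | P3 18-20 | P4 20-22 | P1 22-24 | P2 24-26 | P3 26-28 | P4 28-30 | P1 30-32 | P2 32-34 | P3 34-36 | P4 36-38 | P1 38-40 | P2 40-42 | P3 42-44 | P4 44-46 | P1 46-48 | P2 48-50 | P3 50-51 | P4 51-53 | P1 53-55 | P2 55-56 | P4 56-58 | P1 58-60 | P4 60-64 |
Completion: P1=60  P2=56  P3=51  P4=64
Turnaround(P2) = completion − arrival = 56 − 2 = 54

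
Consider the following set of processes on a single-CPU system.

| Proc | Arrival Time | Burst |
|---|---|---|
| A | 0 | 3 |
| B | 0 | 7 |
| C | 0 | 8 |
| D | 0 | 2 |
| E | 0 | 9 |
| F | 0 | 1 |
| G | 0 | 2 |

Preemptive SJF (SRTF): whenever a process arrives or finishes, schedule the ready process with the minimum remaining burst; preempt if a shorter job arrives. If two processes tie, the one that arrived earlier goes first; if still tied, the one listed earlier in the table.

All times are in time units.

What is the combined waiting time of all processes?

55

Schedule: | F 0-1 | D 1-3 | G 3-5 | A 5-8 | B 8-15 | C 15-23 | E 23-32 |
Completion: A=8  B=15  C=23  D=3  E=32  F=1  G=5
Waiting = turnaround − burst: A=5, B=8, C=15, D=1, E=23, F=0, G=3
Total waiting = 5 + 8 + 15 + 1 + 23 + 0 + 3 = 55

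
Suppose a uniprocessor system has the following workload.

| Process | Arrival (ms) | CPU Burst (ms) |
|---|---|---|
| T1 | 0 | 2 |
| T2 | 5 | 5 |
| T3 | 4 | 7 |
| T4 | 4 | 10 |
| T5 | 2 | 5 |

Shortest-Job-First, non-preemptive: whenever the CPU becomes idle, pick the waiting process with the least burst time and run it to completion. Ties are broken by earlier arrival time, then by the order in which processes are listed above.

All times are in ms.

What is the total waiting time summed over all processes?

25

Schedule: | T1 0-2 | T5 2-7 | T2 7-12 | T3 12-19 | T4 19-29 |
Completion: T1=2  T2=12  T3=19  T4=29  T5=7
Waiting = turnaround − burst: T1=0, T2=2, T3=8, T4=15, T5=0
Total waiting = 0 + 2 + 8 + 15 + 0 = 25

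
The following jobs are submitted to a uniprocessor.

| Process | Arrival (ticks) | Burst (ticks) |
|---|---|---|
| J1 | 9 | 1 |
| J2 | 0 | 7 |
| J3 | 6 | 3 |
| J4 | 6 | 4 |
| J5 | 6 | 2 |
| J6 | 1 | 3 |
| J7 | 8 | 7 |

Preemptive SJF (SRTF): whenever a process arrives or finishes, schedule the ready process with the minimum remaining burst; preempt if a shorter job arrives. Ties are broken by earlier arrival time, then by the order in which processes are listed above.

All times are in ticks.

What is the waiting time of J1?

0

Timeline: | J2 0-1 | J6 1-4 | J2 4-6 | J5 6-8 | J3 8-9 | J1 9-10 | J3 10-12 | J2 12-16 | J4 16-20 | J7 20-27 |
Completion: J1=10  J2=16  J3=12  J4=20  J5=8  J6=4  J7=27
Turnaround (C−A): J1=1  J2=16  J3=6  J4=14  J5=2  J6=3  J7=19
Waiting(J1) = turnaround − burst = 1 − 1 = 0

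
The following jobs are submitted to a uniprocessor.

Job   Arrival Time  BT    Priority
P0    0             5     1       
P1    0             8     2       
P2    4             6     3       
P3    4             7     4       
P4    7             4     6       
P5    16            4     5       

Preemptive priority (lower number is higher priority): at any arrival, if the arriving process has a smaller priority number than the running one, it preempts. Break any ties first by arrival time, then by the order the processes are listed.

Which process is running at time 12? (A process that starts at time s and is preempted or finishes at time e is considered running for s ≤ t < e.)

Gantt: | P0 0-5 | P1 5-13 | P2 13-19 | P3 19-26 | P5 26-30 | P4 30-34 |
Completion: P0=5  P1=13  P2=19  P3=26  P4=34  P5=30

P1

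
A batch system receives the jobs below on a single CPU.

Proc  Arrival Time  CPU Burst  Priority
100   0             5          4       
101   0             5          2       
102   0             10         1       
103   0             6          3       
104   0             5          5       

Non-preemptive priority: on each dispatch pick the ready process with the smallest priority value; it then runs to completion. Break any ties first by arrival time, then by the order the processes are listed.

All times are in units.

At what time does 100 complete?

26

Timeline: | 102 0-10 | 101 10-15 | 103 15-21 | 100 21-26 | 104 26-31 |
Completion: 100=26  101=15  102=10  103=21  104=31
Turnaround (C−A): 100=26  101=15  102=10  103=21  104=31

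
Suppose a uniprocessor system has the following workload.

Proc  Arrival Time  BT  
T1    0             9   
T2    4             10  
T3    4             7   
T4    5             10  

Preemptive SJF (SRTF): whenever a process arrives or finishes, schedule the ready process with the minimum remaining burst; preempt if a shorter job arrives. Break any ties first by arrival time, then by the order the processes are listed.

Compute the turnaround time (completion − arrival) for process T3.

12

Timeline: | T1 0-9 | T3 9-16 | T2 16-26 | T4 26-36 |
Completion: T1=9  T2=26  T3=16  T4=36
Turnaround (C−A): T1=9  T2=22  T3=12  T4=31
Turnaround(T3) = completion − arrival = 16 − 4 = 12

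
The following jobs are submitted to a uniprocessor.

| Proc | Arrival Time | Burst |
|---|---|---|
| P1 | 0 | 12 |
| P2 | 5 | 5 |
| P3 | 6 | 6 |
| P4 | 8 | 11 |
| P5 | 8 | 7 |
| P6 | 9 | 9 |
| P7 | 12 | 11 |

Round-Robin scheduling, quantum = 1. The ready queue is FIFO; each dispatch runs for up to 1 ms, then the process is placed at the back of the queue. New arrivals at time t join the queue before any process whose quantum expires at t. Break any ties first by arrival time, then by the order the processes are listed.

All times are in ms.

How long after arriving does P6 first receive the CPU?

Gantt: | P1 0-5 | P2 5-6 | P1 6-7 | P3 7-8 | P2 8-9 | P1 9-10 | P4 10-11 | P5 11-12 | P3 12-13 | P6 13-14 | P2 14-15 | P1 15-16 | P4 16-17 | P7 17-18 | P5 18-19 | P3 19-20 | P6 20-21 | P2 21-22 | P1 22-23 | P4 23-24 | P7 24-25 | P5 25-26 | P3 26-27 | P6 27-28 | P2 28-29 | P1 29-30 | P4 30-31 | P7 31-32 | P5 32-33 | P3 33-34 | P6 34-35 | P1 35-36 | P4 36-37 | P7 37-38 | P5 38-39 | P3 39-40 | P6 40-41 | P1 41-42 | P4 42-43 | P7 43-44 | P5 44-45 | P6 45-46 | P4 46-47 | P7 47-48 | P5 48-49 | P6 49-50 | P4 50-51 | P7 51-52 | P6 52-53 | P4 53-54 | P7 54-55 | P6 55-56 | P4 56-57 | P7 57-58 | P4 58-59 | P7 59-61 |
Completion: P1=42  P2=29  P3=40  P4=59  P5=49  P6=56  P7=61
Turnaround (C−A): P1=42  P2=24  P3=34  P4=51  P5=41  P6=47  P7=49
Response(P6) = first start − arrival = 13 − 9 = 4

4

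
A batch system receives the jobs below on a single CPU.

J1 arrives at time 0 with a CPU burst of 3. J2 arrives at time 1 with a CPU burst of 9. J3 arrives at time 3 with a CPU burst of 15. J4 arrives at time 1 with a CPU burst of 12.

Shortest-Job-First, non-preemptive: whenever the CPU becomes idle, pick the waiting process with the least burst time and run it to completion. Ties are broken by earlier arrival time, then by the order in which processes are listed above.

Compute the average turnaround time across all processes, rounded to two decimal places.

Timeline: | J1 0-3 | J2 3-12 | J4 12-24 | J3 24-39 |
Completion: J1=3  J2=12  J3=39  J4=24
Turnaround times: J1=3, J2=11, J3=36, J4=23
Average turnaround = (3+11+36+23) / 4 = 73/4 = 18.25

18.25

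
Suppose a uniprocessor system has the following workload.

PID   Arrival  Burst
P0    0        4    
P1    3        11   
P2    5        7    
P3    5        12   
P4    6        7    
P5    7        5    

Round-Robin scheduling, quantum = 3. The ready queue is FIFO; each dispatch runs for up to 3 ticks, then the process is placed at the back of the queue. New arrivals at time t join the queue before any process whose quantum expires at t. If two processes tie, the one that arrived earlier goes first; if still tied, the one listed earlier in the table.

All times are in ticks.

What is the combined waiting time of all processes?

Timeline: | P0 0-3 | P1 3-6 | P0 6-7 | P2 7-10 | P3 10-13 | P4 13-16 | P1 16-19 | P5 19-22 | P2 22-25 | P3 25-28 | P4 28-31 | P1 31-34 | P5 34-36 | P2 36-37 | P3 37-40 | P4 40-41 | P1 41-43 | P3 43-46 |
Completion: P0=7  P1=43  P2=37  P3=46  P4=41  P5=36
Turnaround (C−A): P0=7  P1=40  P2=32  P3=41  P4=35  P5=29
Waiting = turnaround − burst: P0=3, P1=29, P2=25, P3=29, P4=28, P5=24
Total waiting = 3 + 29 + 25 + 29 + 28 + 24 = 138

138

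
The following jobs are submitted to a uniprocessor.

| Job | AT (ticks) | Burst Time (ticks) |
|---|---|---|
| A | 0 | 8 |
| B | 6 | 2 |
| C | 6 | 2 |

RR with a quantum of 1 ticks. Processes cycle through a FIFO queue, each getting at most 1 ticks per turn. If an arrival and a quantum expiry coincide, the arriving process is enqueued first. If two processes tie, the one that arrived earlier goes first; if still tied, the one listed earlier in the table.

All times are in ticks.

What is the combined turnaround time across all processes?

21

Gantt: | A 0-6 | B 6-7 | C 7-8 | A 8-9 | B 9-10 | C 10-11 | A 11-12 |
Completion: A=12  B=10  C=11
Turnaround (C−A): A=12  B=4  C=5
Turnaround = completion − arrival: A=12, B=4, C=5
Total turnaround = 12 + 4 + 5 = 21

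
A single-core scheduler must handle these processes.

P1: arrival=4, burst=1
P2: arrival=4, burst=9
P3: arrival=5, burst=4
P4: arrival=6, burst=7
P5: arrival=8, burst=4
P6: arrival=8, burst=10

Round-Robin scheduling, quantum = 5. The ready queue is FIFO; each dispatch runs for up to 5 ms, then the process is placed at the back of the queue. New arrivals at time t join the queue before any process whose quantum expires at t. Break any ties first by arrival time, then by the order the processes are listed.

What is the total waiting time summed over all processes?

Timeline: | idle 0-4 | P1 4-5 | P2 5-10 | P3 10-14 | P4 14-19 | P5 19-23 | P6 23-28 | P2 28-32 | P4 32-34 | P6 34-39 |
Completion: P1=5  P2=32  P3=14  P4=34  P5=23  P6=39
Waiting = turnaround − burst: P1=0, P2=19, P3=5, P4=21, P5=11, P6=21
Total waiting = 0 + 19 + 5 + 21 + 11 + 21 = 77

77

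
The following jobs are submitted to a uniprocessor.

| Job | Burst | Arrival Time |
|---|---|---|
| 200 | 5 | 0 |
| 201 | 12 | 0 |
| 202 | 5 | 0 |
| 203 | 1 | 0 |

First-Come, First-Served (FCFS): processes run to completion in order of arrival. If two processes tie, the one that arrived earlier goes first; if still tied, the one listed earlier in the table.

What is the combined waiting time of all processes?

44

Schedule: | 200 0-5 | 201 5-17 | 202 17-22 | 203 22-23 |
Completion: 200=5  201=17  202=22  203=23
Waiting = turnaround − burst: 200=0, 201=5, 202=17, 203=22
Total waiting = 0 + 5 + 17 + 22 = 44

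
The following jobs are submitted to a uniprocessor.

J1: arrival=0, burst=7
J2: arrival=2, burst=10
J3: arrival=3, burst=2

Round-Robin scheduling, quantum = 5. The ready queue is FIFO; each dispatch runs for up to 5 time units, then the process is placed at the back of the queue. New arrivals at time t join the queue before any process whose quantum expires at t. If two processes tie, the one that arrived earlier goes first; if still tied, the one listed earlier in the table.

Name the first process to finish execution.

Schedule: | J1 0-5 | J2 5-10 | J3 10-12 | J1 12-14 | J2 14-19 |
Completion: J1=14  J2=19  J3=12
Turnaround (C−A): J1=14  J2=17  J3=9
Finish order: J3 → J1 → J2

J3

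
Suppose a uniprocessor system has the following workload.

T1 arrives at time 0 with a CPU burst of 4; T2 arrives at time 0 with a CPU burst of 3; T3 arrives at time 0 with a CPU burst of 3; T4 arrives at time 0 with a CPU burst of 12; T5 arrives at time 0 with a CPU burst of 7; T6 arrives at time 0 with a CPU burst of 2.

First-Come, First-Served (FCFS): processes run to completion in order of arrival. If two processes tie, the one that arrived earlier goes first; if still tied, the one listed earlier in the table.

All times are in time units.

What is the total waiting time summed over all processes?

Schedule: | T1 0-4 | T2 4-7 | T3 7-10 | T4 10-22 | T5 22-29 | T6 29-31 |
Completion: T1=4  T2=7  T3=10  T4=22  T5=29  T6=31
Turnaround (C−A): T1=4  T2=7  T3=10  T4=22  T5=29  T6=31
Waiting = turnaround − burst: T1=0, T2=4, T3=7, T4=10, T5=22, T6=29
Total waiting = 0 + 4 + 7 + 10 + 22 + 29 = 72

72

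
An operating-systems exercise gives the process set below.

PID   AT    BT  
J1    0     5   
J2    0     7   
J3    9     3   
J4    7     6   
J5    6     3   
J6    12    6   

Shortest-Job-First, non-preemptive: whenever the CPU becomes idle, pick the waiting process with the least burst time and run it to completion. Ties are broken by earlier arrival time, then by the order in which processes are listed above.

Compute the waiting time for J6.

12

Gantt: | J1 0-5 | J2 5-12 | J5 12-15 | J3 15-18 | J4 18-24 | J6 24-30 |
Completion: J1=5  J2=12  J3=18  J4=24  J5=15  J6=30
Turnaround (C−A): J1=5  J2=12  J3=9  J4=17  J5=9  J6=18
Waiting(J6) = turnaround − burst = 18 − 6 = 12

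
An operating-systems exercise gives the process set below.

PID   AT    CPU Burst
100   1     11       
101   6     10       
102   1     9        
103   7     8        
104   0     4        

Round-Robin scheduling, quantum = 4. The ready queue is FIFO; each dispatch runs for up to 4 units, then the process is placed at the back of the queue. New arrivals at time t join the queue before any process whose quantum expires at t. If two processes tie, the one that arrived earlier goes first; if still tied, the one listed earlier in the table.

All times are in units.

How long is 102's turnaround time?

39

Timeline: | 104 0-4 | 100 4-8 | 102 8-12 | 101 12-16 | 103 16-20 | 100 20-24 | 102 24-28 | 101 28-32 | 103 32-36 | 100 36-39 | 102 39-40 | 101 40-42 |
Completion: 100=39  101=42  102=40  103=36  104=4
Turnaround (C−A): 100=38  101=36  102=39  103=29  104=4
Turnaround(102) = completion − arrival = 40 − 1 = 39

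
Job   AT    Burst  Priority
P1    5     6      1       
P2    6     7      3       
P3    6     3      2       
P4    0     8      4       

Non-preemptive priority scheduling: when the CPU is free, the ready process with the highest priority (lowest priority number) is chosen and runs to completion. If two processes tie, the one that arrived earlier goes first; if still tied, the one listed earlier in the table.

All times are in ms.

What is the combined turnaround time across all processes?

Schedule: | P4 0-8 | P1 8-14 | P3 14-17 | P2 17-24 |
Completion: P1=14  P2=24  P3=17  P4=8
Turnaround (C−A): P1=9  P2=18  P3=11  P4=8
Turnaround = completion − arrival: P1=9, P2=18, P3=11, P4=8
Total turnaround = 9 + 18 + 11 + 8 = 46

46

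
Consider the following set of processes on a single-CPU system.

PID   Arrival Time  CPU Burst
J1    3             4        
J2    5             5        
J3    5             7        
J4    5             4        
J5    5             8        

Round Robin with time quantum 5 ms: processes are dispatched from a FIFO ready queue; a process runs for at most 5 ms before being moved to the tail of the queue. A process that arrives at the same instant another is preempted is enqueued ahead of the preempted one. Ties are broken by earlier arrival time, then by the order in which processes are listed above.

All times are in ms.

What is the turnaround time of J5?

Schedule: | idle 0-3 | J1 3-7 | J2 7-12 | J3 12-17 | J4 17-21 | J5 21-26 | J3 26-28 | J5 28-31 |
Completion: J1=7  J2=12  J3=28  J4=21  J5=31
Turnaround(J5) = completion − arrival = 31 − 5 = 26

26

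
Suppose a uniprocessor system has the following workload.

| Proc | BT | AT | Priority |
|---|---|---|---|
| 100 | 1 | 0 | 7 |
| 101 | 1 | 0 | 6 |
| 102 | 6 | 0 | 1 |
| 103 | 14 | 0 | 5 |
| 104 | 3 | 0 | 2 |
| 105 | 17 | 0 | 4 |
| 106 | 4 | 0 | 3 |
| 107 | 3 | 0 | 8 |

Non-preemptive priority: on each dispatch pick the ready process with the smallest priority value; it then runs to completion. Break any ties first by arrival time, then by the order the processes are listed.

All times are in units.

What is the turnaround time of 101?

Schedule: | 102 0-6 | 104 6-9 | 106 9-13 | 105 13-30 | 103 30-44 | 101 44-45 | 100 45-46 | 107 46-49 |
Completion: 100=46  101=45  102=6  103=44  104=9  105=30  106=13  107=49
Turnaround(101) = completion − arrival = 45 − 0 = 45

45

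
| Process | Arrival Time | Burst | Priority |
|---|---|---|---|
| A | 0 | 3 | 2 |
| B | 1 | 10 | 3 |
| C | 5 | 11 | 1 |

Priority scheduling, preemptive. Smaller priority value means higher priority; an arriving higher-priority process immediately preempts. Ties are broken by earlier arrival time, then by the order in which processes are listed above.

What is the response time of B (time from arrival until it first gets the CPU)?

Timeline: | A 0-3 | B 3-5 | C 5-16 | B 16-24 |
Completion: A=3  B=24  C=16
Turnaround (C−A): A=3  B=23  C=11
Response(B) = first start − arrival = 3 − 1 = 2

2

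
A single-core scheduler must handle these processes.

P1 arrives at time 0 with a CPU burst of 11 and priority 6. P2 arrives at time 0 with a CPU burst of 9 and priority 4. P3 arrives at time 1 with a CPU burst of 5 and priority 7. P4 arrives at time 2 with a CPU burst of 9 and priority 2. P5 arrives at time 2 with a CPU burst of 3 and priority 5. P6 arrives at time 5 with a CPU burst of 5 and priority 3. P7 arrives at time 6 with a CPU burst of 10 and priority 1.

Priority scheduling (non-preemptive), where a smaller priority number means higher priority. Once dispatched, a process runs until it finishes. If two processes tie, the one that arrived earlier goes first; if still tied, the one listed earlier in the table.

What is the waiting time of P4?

17

Gantt: | P2 0-9 | P7 9-19 | P4 19-28 | P6 28-33 | P5 33-36 | P1 36-47 | P3 47-52 |
Completion: P1=47  P2=9  P3=52  P4=28  P5=36  P6=33  P7=19
Turnaround (C−A): P1=47  P2=9  P3=51  P4=26  P5=34  P6=28  P7=13
Waiting(P4) = turnaround − burst = 26 − 9 = 17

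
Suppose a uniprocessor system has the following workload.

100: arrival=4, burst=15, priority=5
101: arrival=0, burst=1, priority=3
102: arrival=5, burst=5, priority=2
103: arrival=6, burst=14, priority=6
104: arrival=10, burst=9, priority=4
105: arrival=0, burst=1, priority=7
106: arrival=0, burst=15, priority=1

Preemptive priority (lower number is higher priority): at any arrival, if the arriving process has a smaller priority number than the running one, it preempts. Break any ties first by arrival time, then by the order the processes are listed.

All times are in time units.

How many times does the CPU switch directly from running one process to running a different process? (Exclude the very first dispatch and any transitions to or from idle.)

Timeline: | 106 0-15 | 102 15-20 | 101 20-21 | 104 21-30 | 100 30-45 | 103 45-59 | 105 59-60 |
Completion: 100=45  101=21  102=20  103=59  104=30  105=60  106=15
Turnaround (C−A): 100=41  101=21  102=15  103=53  104=20  105=60  106=15

6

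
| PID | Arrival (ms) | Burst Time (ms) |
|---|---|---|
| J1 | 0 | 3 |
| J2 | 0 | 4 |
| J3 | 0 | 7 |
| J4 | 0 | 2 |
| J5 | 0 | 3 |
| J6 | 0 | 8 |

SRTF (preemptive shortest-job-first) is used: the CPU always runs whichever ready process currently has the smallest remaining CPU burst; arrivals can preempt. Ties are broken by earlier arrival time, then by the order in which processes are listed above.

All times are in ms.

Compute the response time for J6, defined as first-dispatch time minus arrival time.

19

Gantt: | J4 0-2 | J1 2-5 | J5 5-8 | J2 8-12 | J3 12-19 | J6 19-27 |
Completion: J1=5  J2=12  J3=19  J4=2  J5=8  J6=27
Response(J6) = first start − arrival = 19 − 0 = 19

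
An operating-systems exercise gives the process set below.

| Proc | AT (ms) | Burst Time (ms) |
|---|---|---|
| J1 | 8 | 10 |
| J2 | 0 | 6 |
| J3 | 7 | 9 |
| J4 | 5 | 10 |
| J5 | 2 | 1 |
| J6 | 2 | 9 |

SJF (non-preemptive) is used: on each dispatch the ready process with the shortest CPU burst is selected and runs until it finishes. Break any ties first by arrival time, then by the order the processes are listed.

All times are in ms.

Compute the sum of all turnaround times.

110

Schedule: | J2 0-6 | J5 6-7 | J6 7-16 | J3 16-25 | J4 25-35 | J1 35-45 |
Completion: J1=45  J2=6  J3=25  J4=35  J5=7  J6=16
Turnaround (C−A): J1=37  J2=6  J3=18  J4=30  J5=5  J6=14
Turnaround = completion − arrival: J1=37, J2=6, J3=18, J4=30, J5=5, J6=14
Total turnaround = 37 + 6 + 18 + 30 + 5 + 14 = 110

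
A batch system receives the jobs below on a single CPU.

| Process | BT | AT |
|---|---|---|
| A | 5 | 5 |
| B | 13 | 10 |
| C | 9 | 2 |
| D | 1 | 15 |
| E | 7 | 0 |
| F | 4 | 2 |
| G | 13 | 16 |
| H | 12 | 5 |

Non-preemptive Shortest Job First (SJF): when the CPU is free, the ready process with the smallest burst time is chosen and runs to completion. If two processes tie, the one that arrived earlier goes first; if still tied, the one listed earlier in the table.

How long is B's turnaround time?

41

Gantt: | E 0-7 | F 7-11 | A 11-16 | D 16-17 | C 17-26 | H 26-38 | B 38-51 | G 51-64 |
Completion: A=16  B=51  C=26  D=17  E=7  F=11  G=64  H=38
Turnaround (C−A): A=11  B=41  C=24  D=2  E=7  F=9  G=48  H=33
Turnaround(B) = completion − arrival = 51 − 10 = 41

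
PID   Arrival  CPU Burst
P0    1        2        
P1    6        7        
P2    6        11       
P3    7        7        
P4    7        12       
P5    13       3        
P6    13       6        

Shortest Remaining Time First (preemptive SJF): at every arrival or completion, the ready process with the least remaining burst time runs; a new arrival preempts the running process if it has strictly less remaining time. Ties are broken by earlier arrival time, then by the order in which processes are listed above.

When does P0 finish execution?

Schedule: | idle 0-1 | P0 1-3 | idle 3-6 | P1 6-13 | P5 13-16 | P6 16-22 | P3 22-29 | P2 29-40 | P4 40-52 |
Completion: P0=3  P1=13  P2=40  P3=29  P4=52  P5=16  P6=22
Turnaround (C−A): P0=2  P1=7  P2=34  P3=22  P4=45  P5=3  P6=9

3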